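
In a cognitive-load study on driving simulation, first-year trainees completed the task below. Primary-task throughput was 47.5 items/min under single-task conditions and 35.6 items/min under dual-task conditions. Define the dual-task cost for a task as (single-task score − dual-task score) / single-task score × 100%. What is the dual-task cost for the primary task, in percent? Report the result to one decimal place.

Cost = (47.5 − 35.6) / 47.5 × 100%
     = 11.9000 / 47.5 × 100% = 25.0526%.
≈ 25.1%.

25.1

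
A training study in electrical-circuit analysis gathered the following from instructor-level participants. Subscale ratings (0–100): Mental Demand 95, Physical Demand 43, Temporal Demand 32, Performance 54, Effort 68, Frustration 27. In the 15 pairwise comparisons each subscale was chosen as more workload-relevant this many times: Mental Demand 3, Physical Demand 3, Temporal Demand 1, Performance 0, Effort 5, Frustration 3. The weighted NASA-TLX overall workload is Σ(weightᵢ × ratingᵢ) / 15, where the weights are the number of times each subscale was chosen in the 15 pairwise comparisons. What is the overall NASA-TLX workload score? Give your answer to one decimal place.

The tallies are the weights (they sum to 15).
Weighted sum = 3·95 + 3·43 + 1·32 + 0·54 + 5·68 + 3·27
            = 285 + 129 + 32 + 0 + 340 + 81 = 867.
Overall workload = 867 / 15 = 57.8000 ≈ 57.8.

57.8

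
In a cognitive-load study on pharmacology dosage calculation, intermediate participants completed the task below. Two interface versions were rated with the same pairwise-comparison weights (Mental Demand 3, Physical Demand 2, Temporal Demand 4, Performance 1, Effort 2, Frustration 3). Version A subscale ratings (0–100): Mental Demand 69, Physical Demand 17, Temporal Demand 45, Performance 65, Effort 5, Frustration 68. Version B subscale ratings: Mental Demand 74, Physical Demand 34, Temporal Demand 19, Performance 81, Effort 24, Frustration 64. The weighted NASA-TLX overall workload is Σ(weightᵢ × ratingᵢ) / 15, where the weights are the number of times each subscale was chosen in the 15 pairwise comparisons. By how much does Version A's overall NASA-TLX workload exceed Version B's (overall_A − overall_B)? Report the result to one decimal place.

0.9

Version A weighted sum = 3·69 + 2·17 + 4·45 + 1·65 + 2·5 + 3·68 = 207 + 34 + 180 + 65 + 10 + 204 = 700; overall_A = 700/15 = 46.6667.
Version B weighted sum = 3·74 + 2·34 + 4·19 + 1·81 + 2·24 + 3·64 = 222 + 68 + 76 + 81 + 48 + 192 = 687; overall_B = 687/15 = 45.8000.
Difference = 46.6667 − 45.8000 = 0.8667 ≈ 0.9.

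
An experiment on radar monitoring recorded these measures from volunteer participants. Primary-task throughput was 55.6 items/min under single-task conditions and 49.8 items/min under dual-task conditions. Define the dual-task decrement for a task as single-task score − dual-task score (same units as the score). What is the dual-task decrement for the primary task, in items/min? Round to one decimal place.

5.8

Decrement = 55.6 − 49.8 = 5.8000 items/min ≈ 5.8 items/min.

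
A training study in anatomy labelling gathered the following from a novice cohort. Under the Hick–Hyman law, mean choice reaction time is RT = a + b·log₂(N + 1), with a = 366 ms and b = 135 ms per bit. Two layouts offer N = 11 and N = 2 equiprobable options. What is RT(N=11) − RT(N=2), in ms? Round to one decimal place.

270.0

RT(11) = 366 + 135·log₂(12) = 366 + 135·3.5850 = 849.9750 ms.
RT(2) = 366 + 135·log₂(3) = 366 + 135·1.5850 = 579.9750 ms.
Difference = 849.9750 − 579.9750 = 270.0000 ≈ 270.0 ms.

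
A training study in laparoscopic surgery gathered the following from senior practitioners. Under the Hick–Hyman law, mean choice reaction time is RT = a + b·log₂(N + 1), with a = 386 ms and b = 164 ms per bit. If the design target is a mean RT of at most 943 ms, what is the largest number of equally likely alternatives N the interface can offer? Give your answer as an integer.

9

Set 386 + 164·log₂(N + 1) ≤ 943.
log₂(N + 1) ≤ (943 − 386) / 164 = 3.3963.
N + 1 ≤ 2^3.3963 = 10.5290.
N ≤ 9.5290, so the largest integer N is 9.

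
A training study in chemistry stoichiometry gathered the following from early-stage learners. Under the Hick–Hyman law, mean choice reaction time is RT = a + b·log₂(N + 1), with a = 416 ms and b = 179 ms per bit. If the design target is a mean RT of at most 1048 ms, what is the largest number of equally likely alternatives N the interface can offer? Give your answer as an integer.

Set 416 + 179·log₂(N + 1) ≤ 1048.
log₂(N + 1) ≤ (1048 − 416) / 179 = 3.5307.
N + 1 ≤ 2^3.5307 = 11.5570.
N ≤ 10.5570, so the largest integer N is 10.

10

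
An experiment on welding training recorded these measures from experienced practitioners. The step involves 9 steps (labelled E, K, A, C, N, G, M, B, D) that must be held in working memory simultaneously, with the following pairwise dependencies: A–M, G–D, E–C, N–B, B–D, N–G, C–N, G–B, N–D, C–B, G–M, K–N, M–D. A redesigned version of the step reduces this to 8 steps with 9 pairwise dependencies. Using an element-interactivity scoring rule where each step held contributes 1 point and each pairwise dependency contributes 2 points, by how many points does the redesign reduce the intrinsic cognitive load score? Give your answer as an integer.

Original: 9 × 1 + 13 × 2 = 9 + 26 = 35.
Redesigned: 8 × 1 + 9 × 2 = 8 + 18 = 26.
Reduction = 35 − 26 = 9.

9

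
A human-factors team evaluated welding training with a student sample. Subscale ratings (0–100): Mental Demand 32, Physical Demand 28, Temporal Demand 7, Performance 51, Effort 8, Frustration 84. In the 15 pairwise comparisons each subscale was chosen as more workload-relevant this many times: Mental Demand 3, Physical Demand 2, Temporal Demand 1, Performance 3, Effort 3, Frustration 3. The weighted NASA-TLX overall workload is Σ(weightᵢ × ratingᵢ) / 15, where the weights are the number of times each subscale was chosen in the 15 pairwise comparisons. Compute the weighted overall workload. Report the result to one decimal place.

The tallies are the weights (they sum to 15).
Weighted sum = 3·32 + 2·28 + 1·7 + 3·51 + 3·8 + 3·84
            = 96 + 56 + 7 + 153 + 24 + 252 = 588.
Overall workload = 588 / 15 = 39.2000 ≈ 39.2.

39.2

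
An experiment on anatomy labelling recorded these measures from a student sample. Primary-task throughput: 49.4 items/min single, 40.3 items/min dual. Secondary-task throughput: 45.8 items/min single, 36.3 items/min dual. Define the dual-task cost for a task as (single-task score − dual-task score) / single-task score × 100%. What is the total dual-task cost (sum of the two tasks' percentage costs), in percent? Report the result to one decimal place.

Primary cost = (49.4 − 40.3) / 49.4 × 100% = 18.4211%.
Secondary cost = (45.8 − 36.3) / 45.8 × 100% = 20.7424%.
Total = 18.4211% + 20.7424% = 39.1635% ≈ 39.2%.

39.2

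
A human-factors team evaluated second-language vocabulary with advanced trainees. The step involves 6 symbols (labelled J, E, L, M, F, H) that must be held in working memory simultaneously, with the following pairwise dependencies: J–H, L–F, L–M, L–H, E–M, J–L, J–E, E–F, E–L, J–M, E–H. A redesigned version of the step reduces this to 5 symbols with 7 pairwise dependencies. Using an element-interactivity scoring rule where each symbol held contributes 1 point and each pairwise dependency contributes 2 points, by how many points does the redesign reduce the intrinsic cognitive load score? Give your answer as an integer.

9

Original: 6 × 1 + 11 × 2 = 6 + 22 = 28.
Redesigned: 5 × 1 + 7 × 2 = 5 + 14 = 19.
Reduction = 28 − 19 = 9.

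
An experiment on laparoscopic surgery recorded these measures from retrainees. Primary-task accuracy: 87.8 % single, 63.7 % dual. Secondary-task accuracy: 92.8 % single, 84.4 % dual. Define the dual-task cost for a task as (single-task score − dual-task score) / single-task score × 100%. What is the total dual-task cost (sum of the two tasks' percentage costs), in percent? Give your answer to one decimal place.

36.5

Primary cost = (87.8 − 63.7) / 87.8 × 100% = 27.4487%.
Secondary cost = (92.8 − 84.4) / 92.8 × 100% = 9.0517%.
Total = 27.4487% + 9.0517% = 36.5004% ≈ 36.5%.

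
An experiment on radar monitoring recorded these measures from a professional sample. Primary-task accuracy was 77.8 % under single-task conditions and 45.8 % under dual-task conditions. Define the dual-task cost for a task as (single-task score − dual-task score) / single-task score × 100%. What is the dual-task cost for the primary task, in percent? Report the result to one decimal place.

41.1

Cost = (77.8 − 45.8) / 77.8 × 100%
     = 32.0000 / 77.8 × 100% = 41.1311%.
≈ 41.1%.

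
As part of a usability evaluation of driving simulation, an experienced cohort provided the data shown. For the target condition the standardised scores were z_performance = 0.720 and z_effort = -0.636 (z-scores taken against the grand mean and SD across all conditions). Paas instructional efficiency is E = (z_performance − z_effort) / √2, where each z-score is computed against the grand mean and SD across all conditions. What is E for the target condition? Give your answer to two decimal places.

z_P − z_E = 0.720 − (-0.636) = 1.3560.
E = 1.3560 / √2 = 1.3560 / 1.41421 = 0.9588 ≈ 0.96.

0.96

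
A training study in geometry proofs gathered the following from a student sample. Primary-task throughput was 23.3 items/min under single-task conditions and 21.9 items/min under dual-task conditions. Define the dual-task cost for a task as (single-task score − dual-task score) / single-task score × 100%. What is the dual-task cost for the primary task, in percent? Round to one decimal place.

6.0

Cost = (23.3 − 21.9) / 23.3 × 100%
     = 1.4000 / 23.3 × 100% = 6.0086%.
≈ 6.0%.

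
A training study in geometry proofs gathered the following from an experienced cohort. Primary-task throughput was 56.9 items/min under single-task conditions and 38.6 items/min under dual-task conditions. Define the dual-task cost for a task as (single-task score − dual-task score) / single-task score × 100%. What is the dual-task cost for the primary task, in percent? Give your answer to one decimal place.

Cost = (56.9 − 38.6) / 56.9 × 100%
     = 18.3000 / 56.9 × 100% = 32.1617%.
≈ 32.2%.

32.2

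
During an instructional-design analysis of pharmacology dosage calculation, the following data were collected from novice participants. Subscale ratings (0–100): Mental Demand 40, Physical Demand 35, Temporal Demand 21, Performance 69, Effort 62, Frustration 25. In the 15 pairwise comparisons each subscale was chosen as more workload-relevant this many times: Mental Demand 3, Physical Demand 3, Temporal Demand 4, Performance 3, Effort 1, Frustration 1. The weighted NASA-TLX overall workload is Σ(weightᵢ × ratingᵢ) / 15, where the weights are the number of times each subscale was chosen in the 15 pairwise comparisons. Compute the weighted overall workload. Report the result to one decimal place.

The tallies are the weights (they sum to 15).
Weighted sum = 3·40 + 3·35 + 4·21 + 3·69 + 1·62 + 1·25
            = 120 + 105 + 84 + 207 + 62 + 25 = 603.
Overall workload = 603 / 15 = 40.2000 ≈ 40.2.

40.2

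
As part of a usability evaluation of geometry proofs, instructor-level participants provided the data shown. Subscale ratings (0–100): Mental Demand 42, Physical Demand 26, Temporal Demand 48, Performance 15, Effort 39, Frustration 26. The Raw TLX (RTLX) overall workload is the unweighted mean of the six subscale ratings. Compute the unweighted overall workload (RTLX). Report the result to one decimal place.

Sum of ratings = 42 + 26 + 48 + 15 + 39 + 26 = 196.
RTLX = 196 / 6 = 32.6667 ≈ 32.7.

32.7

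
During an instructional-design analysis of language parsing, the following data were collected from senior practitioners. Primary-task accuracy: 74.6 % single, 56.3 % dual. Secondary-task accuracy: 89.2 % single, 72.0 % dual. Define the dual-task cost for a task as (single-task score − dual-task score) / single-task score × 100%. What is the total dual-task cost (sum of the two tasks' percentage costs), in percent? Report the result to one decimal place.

Primary cost = (74.6 − 56.3) / 74.6 × 100% = 24.5308%.
Secondary cost = (89.2 − 72.0) / 89.2 × 100% = 19.2825%.
Total = 24.5308% + 19.2825% = 43.8133% ≈ 43.8%.

43.8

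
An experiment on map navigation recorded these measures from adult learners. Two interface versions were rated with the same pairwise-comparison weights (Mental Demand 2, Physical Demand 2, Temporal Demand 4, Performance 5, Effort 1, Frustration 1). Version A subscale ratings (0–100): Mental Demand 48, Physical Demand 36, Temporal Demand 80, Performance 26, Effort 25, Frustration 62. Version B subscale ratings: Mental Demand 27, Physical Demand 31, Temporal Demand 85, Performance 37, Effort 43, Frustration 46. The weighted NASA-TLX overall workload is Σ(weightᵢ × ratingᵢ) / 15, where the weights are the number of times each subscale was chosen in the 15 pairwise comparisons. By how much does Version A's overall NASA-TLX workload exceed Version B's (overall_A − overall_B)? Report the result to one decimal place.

-1.7

Version A weighted sum = 2·48 + 2·36 + 4·80 + 5·26 + 1·25 + 1·62 = 96 + 72 + 320 + 130 + 25 + 62 = 705; overall_A = 705/15 = 47.0000.
Version B weighted sum = 2·27 + 2·31 + 4·85 + 5·37 + 1·43 + 1·46 = 54 + 62 + 340 + 185 + 43 + 46 = 730; overall_B = 730/15 = 48.6667.
Difference = 47.0000 − 48.6667 = -1.6667 ≈ -1.7.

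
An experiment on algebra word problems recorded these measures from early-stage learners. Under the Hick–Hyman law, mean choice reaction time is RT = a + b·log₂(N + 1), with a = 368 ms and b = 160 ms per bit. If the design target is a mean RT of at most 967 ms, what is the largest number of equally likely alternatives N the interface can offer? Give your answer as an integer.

Set 368 + 160·log₂(N + 1) ≤ 967.
log₂(N + 1) ≤ (967 − 368) / 160 = 3.7437.
N + 1 ≤ 2^3.7437 = 13.3957.
N ≤ 12.3957, so the largest integer N is 12.

12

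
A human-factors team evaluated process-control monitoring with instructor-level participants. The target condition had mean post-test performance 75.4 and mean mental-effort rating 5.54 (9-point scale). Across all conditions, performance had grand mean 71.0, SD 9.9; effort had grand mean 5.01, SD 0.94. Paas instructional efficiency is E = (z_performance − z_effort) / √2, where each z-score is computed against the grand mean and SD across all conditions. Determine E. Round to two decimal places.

-0.08

z_performance = (75.4 − 71.0) / 9.9 = 4.4000 / 9.9 = 0.4444.
z_effort = (5.54 − 5.01) / 0.94 = 0.5300 / 0.94 = 0.5638.
z_P − z_E = 0.4444 − 0.5638 = -0.1194.
E = -0.1194 / √2 = -0.1194 / 1.41421 = -0.0844 ≈ -0.08.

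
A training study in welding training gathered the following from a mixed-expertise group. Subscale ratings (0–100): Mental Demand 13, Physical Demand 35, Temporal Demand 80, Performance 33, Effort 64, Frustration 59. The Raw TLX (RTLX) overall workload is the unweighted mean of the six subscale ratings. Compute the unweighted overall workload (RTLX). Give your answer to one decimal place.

47.3

Sum of ratings = 13 + 35 + 80 + 33 + 64 + 59 = 284.
RTLX = 284 / 6 = 47.3333 ≈ 47.3.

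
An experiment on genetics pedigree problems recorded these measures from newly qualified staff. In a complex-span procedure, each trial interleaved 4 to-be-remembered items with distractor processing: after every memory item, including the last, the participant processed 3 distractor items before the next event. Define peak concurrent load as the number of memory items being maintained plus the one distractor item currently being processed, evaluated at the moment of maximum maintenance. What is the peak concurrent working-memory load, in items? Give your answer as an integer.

Maintenance is greatest during the distractor(s) after memory item 4: all 4 memory items are being held.
One distractor item is concurrently being processed.
Peak concurrent load = 4 + 1 = 5 items.

5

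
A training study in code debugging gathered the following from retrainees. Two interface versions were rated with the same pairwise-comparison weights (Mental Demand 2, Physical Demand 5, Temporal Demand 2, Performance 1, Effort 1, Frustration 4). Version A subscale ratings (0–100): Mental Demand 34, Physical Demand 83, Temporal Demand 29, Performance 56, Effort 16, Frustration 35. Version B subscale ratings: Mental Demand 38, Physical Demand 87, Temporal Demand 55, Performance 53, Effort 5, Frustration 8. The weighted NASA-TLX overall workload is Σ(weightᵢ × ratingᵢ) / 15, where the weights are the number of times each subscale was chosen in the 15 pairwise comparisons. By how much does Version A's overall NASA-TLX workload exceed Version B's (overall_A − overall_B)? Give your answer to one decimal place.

Version A weighted sum = 2·34 + 5·83 + 2·29 + 1·56 + 1·16 + 4·35 = 68 + 415 + 58 + 56 + 16 + 140 = 753; overall_A = 753/15 = 50.2000.
Version B weighted sum = 2·38 + 5·87 + 2·55 + 1·53 + 1·5 + 4·8 = 76 + 435 + 110 + 53 + 5 + 32 = 711; overall_B = 711/15 = 47.4000.
Difference = 50.2000 − 47.4000 = 2.8000 ≈ 2.8.

2.8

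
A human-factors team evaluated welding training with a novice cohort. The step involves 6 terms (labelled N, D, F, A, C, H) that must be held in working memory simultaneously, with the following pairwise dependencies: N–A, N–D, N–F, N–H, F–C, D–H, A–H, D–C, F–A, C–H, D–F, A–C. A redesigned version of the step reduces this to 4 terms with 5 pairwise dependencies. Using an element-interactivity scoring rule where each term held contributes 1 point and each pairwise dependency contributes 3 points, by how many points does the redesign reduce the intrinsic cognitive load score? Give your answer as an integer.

Original: 6 × 1 + 12 × 3 = 6 + 36 = 42.
Redesigned: 4 × 1 + 5 × 3 = 4 + 15 = 19.
Reduction = 42 − 19 = 23.

23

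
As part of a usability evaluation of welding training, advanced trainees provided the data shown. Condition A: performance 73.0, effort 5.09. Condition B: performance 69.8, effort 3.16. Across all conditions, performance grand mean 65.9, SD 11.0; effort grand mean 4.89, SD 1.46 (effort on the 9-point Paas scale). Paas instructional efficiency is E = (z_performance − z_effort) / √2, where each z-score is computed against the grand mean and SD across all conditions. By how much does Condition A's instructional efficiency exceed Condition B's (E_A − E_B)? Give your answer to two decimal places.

Condition A: z_P = (73.0 − 65.9)/11.0 = 0.6455; z_E = (5.09 − 4.89)/1.46 = 0.1370; E_A = (0.6455 − 0.1370)/√2 = 0.3596.
Condition B: z_P = (69.8 − 65.9)/11.0 = 0.3545; z_E = (3.16 − 4.89)/1.46 = -1.1849; E_B = (0.3545 − (-1.1849))/√2 = 1.0885.
E_A − E_B = 0.3596 − 1.0885 = -0.7289 ≈ -0.73.

-0.73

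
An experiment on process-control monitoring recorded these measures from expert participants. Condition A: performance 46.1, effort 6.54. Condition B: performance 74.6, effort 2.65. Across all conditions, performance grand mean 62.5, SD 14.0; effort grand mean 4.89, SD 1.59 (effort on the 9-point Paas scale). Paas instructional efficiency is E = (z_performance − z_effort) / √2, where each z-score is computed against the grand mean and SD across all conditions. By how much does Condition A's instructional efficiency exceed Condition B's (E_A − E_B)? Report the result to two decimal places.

-3.17

Condition A: z_P = (46.1 − 62.5)/14.0 = -1.1714; z_E = (6.54 − 4.89)/1.59 = 1.0377; E_A = (-1.1714 − 1.0377)/√2 = -1.5621.
Condition B: z_P = (74.6 − 62.5)/14.0 = 0.8643; z_E = (2.65 − 4.89)/1.59 = -1.4088; E_B = (0.8643 − (-1.4088))/√2 = 1.6073.
E_A − E_B = -1.5621 − 1.6073 = -3.1694 ≈ -3.17.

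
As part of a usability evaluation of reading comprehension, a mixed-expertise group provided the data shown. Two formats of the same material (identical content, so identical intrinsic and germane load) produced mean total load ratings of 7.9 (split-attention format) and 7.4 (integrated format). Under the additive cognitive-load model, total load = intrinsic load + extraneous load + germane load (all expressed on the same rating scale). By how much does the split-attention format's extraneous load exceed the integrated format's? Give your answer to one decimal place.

Intrinsic and germane load are equal across formats, so the difference in total load equals the difference in extraneous load.
Extraneous-load difference = 7.9 − 7.4 = 0.5.

0.5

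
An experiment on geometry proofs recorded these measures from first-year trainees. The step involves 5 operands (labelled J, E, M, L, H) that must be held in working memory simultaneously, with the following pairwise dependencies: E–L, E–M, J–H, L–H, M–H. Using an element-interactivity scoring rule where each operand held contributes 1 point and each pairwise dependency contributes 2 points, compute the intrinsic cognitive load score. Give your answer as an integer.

15

Count of operands held simultaneously: 5.
Count of pairwise dependencies listed: 5.
Element contribution: 5 × 1 = 5.
Interaction contribution: 5 × 2 = 10.
Intrinsic load = 5 + 10 = 15.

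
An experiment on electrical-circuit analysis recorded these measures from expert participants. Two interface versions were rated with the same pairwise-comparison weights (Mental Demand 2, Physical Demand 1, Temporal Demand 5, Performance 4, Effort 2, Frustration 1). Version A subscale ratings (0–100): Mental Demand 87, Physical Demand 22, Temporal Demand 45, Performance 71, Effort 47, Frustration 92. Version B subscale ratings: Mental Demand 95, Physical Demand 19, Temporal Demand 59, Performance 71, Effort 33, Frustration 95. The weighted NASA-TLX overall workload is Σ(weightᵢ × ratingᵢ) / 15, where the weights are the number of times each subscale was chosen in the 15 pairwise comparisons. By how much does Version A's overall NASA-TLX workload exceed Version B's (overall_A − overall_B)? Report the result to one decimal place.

-3.9

Version A weighted sum = 2·87 + 1·22 + 5·45 + 4·71 + 2·47 + 1·92 = 174 + 22 + 225 + 284 + 94 + 92 = 891; overall_A = 891/15 = 59.4000.
Version B weighted sum = 2·95 + 1·19 + 5·59 + 4·71 + 2·33 + 1·95 = 190 + 19 + 295 + 284 + 66 + 95 = 949; overall_B = 949/15 = 63.2667.
Difference = 59.4000 − 63.2667 = -3.8667 ≈ -3.9.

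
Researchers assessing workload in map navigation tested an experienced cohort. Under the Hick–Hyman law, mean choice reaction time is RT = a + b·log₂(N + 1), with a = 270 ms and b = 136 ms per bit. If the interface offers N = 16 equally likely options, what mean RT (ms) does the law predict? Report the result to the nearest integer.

log₂(16 + 1) = log₂(17) = 4.0875.
RT = 270 + 136 × 4.0875 = 270 + 555.9000 = 825.9000 ms.
≈ 826 ms.

826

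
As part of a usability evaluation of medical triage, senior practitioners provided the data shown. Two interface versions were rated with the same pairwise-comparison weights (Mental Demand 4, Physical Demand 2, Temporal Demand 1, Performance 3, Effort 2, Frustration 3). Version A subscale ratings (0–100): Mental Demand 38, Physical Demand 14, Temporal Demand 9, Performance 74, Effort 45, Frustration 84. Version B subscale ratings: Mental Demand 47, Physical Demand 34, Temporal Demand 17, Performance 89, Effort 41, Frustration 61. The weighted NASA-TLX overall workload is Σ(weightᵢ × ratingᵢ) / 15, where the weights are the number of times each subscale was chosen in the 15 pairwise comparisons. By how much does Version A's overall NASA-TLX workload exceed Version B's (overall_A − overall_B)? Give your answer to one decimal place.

Version A weighted sum = 4·38 + 2·14 + 1·9 + 3·74 + 2·45 + 3·84 = 152 + 28 + 9 + 222 + 90 + 252 = 753; overall_A = 753/15 = 50.2000.
Version B weighted sum = 4·47 + 2·34 + 1·17 + 3·89 + 2·41 + 3·61 = 188 + 68 + 17 + 267 + 82 + 183 = 805; overall_B = 805/15 = 53.6667.
Difference = 50.2000 − 53.6667 = -3.4667 ≈ -3.5.

-3.5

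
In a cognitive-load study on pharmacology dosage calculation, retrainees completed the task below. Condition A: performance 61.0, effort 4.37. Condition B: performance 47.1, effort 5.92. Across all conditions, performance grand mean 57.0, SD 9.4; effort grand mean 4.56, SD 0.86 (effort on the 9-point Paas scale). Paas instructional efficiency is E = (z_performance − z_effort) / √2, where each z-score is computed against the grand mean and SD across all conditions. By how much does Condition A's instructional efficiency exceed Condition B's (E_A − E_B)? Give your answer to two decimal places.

Condition A: z_P = (61.0 − 57.0)/9.4 = 0.4255; z_E = (4.37 − 4.56)/0.86 = -0.2209; E_A = (0.4255 − (-0.2209))/√2 = 0.4571.
Condition B: z_P = (47.1 − 57.0)/9.4 = -1.0532; z_E = (5.92 − 4.56)/0.86 = 1.5814; E_B = (-1.0532 − 1.5814)/√2 = -1.8629.
E_A − E_B = 0.4571 − (-1.8629) = 2.3200 ≈ 2.32.

2.32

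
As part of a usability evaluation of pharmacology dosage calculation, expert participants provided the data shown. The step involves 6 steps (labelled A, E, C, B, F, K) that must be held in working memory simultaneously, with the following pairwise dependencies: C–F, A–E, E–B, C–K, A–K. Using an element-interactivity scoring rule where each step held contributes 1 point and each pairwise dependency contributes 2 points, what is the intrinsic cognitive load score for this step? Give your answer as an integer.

Count of steps held simultaneously: 6.
Count of pairwise dependencies listed: 5.
Element contribution: 6 × 1 = 6.
Interaction contribution: 5 × 2 = 10.
Intrinsic load = 6 + 10 = 16.

16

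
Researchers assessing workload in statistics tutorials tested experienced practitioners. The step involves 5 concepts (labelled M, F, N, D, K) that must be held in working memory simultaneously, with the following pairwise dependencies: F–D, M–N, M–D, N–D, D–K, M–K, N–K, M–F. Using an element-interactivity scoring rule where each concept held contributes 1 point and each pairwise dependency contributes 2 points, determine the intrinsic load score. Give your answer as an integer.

21

Count of concepts held simultaneously: 5.
Count of pairwise dependencies listed: 8.
Element contribution: 5 × 1 = 5.
Interaction contribution: 8 × 2 = 16.
Intrinsic load = 5 + 16 = 21.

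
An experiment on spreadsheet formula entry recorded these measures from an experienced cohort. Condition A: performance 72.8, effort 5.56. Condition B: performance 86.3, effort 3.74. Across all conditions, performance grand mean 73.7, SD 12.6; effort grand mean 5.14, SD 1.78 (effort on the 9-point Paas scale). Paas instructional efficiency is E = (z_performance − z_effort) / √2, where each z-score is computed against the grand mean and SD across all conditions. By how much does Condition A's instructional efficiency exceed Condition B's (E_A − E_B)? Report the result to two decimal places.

-1.48

Condition A: z_P = (72.8 − 73.7)/12.6 = -0.0714; z_E = (5.56 − 5.14)/1.78 = 0.2360; E_A = (-0.0714 − 0.2360)/√2 = -0.2174.
Condition B: z_P = (86.3 − 73.7)/12.6 = 1.0000; z_E = (3.74 − 5.14)/1.78 = -0.7865; E_B = (1.0000 − (-0.7865))/√2 = 1.2632.
E_A − E_B = -0.2174 − 1.2632 = -1.4806 ≈ -1.48.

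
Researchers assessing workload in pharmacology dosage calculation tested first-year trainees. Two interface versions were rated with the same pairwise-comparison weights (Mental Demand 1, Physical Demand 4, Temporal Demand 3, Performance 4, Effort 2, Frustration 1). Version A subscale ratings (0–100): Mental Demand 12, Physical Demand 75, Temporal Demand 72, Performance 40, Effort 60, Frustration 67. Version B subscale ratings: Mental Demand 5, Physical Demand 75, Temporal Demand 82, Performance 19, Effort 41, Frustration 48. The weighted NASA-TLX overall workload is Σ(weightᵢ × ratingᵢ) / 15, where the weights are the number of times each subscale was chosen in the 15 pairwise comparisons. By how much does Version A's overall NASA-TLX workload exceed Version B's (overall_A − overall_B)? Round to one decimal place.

Version A weighted sum = 1·12 + 4·75 + 3·72 + 4·40 + 2·60 + 1·67 = 12 + 300 + 216 + 160 + 120 + 67 = 875; overall_A = 875/15 = 58.3333.
Version B weighted sum = 1·5 + 4·75 + 3·82 + 4·19 + 2·41 + 1·48 = 5 + 300 + 246 + 76 + 82 + 48 = 757; overall_B = 757/15 = 50.4667.
Difference = 58.3333 − 50.4667 = 7.8666 ≈ 7.9.

7.9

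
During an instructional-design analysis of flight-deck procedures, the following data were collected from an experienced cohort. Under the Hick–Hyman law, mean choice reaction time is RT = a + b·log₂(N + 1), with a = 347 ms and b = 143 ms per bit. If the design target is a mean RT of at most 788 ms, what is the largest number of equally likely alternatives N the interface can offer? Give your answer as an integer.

7

Set 347 + 143·log₂(N + 1) ≤ 788.
log₂(N + 1) ≤ (788 − 347) / 143 = 3.0839.
N + 1 ≤ 2^3.0839 = 8.4790.
N ≤ 7.4790, so the largest integer N is 7.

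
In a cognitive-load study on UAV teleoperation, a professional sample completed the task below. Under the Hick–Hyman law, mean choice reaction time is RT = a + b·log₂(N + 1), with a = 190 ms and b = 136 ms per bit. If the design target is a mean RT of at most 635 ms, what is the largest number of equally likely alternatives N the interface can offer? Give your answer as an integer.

8

Set 190 + 136·log₂(N + 1) ≤ 635.
log₂(N + 1) ≤ (635 − 190) / 136 = 3.2721.
N + 1 ≤ 2^3.2721 = 9.6605.
N ≤ 8.6605, so the largest integer N is 8.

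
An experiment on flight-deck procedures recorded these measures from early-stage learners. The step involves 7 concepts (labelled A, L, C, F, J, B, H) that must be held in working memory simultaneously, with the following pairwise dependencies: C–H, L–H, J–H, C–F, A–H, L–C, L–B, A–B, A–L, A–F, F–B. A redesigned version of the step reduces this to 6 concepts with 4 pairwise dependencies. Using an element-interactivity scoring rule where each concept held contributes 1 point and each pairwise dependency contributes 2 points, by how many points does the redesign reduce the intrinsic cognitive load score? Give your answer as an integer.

15

Original: 7 × 1 + 11 × 2 = 7 + 22 = 29.
Redesigned: 6 × 1 + 4 × 2 = 6 + 8 = 14.
Reduction = 29 − 14 = 15.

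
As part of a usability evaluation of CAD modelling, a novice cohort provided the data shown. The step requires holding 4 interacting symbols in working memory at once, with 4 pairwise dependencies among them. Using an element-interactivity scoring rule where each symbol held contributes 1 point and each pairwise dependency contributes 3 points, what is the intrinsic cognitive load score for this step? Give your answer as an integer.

Element contribution: 4 × 1 = 4.
Interaction contribution: 4 × 3 = 12.
Intrinsic load = 4 + 12 = 16.

16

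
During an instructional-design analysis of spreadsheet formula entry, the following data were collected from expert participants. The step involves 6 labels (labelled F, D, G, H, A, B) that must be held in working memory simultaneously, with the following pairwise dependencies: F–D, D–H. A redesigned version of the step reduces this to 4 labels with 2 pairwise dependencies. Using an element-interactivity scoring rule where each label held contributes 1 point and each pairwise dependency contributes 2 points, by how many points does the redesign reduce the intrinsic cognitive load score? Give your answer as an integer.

2

Original: 6 × 1 + 2 × 2 = 6 + 4 = 10.
Redesigned: 4 × 1 + 2 × 2 = 4 + 4 = 8.
Reduction = 10 − 8 = 2.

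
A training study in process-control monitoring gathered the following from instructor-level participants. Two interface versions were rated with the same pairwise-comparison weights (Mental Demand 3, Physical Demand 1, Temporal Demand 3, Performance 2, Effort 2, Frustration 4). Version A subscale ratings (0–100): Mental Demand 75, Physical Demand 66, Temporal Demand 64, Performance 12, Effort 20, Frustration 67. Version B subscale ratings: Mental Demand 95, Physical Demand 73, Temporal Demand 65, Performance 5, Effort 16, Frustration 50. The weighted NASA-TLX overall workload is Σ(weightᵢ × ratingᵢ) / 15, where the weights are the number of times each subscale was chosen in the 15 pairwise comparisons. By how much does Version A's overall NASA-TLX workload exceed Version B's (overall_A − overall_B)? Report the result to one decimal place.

Version A weighted sum = 3·75 + 1·66 + 3·64 + 2·12 + 2·20 + 4·67 = 225 + 66 + 192 + 24 + 40 + 268 = 815; overall_A = 815/15 = 54.3333.
Version B weighted sum = 3·95 + 1·73 + 3·65 + 2·5 + 2·16 + 4·50 = 285 + 73 + 195 + 10 + 32 + 200 = 795; overall_B = 795/15 = 53.0000.
Difference = 54.3333 − 53.0000 = 1.3333 ≈ 1.3.

1.3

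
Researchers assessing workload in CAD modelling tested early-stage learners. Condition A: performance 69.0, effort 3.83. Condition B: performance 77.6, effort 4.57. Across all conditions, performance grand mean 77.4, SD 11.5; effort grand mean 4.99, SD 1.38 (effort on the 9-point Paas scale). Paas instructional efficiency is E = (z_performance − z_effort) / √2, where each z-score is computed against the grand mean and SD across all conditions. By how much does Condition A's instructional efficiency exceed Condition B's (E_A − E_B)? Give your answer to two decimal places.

-0.15

Condition A: z_P = (69.0 − 77.4)/11.5 = -0.7304; z_E = (3.83 − 4.99)/1.38 = -0.8406; E_A = (-0.7304 − (-0.8406))/√2 = 0.0779.
Condition B: z_P = (77.6 − 77.4)/11.5 = 0.0174; z_E = (4.57 − 4.99)/1.38 = -0.3043; E_B = (0.0174 − (-0.3043))/√2 = 0.2275.
E_A − E_B = 0.0779 − 0.2275 = -0.1496 ≈ -0.15.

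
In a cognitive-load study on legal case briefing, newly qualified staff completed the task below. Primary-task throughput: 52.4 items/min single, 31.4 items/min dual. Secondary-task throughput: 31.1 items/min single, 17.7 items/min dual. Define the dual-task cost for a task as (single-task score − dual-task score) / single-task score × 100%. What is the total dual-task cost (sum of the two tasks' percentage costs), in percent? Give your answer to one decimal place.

Primary cost = (52.4 − 31.4) / 52.4 × 100% = 40.0763%.
Secondary cost = (31.1 − 17.7) / 31.1 × 100% = 43.0868%.
Total = 40.0763% + 43.0868% = 83.1631% ≈ 83.2%.

83.2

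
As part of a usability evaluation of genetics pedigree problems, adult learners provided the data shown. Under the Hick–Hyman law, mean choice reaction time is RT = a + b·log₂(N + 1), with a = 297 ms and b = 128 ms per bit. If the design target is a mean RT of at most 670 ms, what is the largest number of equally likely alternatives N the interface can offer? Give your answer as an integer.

6

Set 297 + 128·log₂(N + 1) ≤ 670.
log₂(N + 1) ≤ (670 − 297) / 128 = 2.9141.
N + 1 ≤ 2^2.9141 = 7.5376.
N ≤ 6.5376, so the largest integer N is 6.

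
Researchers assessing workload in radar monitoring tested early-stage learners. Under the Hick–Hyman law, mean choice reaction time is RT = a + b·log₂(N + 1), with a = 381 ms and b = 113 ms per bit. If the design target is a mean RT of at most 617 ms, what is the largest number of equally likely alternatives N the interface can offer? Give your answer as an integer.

3

Set 381 + 113·log₂(N + 1) ≤ 617.
log₂(N + 1) ≤ (617 − 381) / 113 = 2.0885.
N + 1 ≤ 2^2.0885 = 4.2531.
N ≤ 3.2531, so the largest integer N is 3.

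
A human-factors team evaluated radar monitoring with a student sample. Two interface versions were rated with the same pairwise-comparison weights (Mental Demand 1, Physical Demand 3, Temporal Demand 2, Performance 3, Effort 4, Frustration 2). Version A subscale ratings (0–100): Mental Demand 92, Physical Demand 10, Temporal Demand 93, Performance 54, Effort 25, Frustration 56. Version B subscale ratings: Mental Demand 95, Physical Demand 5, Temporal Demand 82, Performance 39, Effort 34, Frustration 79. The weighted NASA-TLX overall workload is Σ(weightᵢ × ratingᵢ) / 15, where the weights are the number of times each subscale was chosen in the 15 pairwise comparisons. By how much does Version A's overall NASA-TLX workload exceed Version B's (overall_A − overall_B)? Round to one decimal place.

Version A weighted sum = 1·92 + 3·10 + 2·93 + 3·54 + 4·25 + 2·56 = 92 + 30 + 186 + 162 + 100 + 112 = 682; overall_A = 682/15 = 45.4667.
Version B weighted sum = 1·95 + 3·5 + 2·82 + 3·39 + 4·34 + 2·79 = 95 + 15 + 164 + 117 + 136 + 158 = 685; overall_B = 685/15 = 45.6667.
Difference = 45.4667 − 45.6667 = -0.2000 ≈ -0.2.

-0.2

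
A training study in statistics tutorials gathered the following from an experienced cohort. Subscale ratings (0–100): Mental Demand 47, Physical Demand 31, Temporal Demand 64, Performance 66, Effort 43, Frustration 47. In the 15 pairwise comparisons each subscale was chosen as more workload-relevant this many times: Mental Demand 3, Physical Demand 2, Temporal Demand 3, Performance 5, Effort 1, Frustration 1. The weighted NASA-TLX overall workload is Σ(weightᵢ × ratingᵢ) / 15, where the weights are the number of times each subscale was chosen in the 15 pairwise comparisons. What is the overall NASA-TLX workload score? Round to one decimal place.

54.3

The tallies are the weights (they sum to 15).
Weighted sum = 3·47 + 2·31 + 3·64 + 5·66 + 1·43 + 1·47
            = 141 + 62 + 192 + 330 + 43 + 47 = 815.
Overall workload = 815 / 15 = 54.3333 ≈ 54.3.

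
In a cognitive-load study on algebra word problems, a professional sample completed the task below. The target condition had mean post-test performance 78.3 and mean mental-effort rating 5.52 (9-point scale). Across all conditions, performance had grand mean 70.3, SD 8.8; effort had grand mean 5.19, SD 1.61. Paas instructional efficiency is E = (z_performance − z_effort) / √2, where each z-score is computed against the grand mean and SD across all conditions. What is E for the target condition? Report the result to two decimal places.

0.50

z_performance = (78.3 − 70.3) / 8.8 = 8.0000 / 8.8 = 0.9091.
z_effort = (5.52 − 5.19) / 1.61 = 0.3300 / 1.61 = 0.2050.
z_P − z_E = 0.9091 − 0.2050 = 0.7041.
E = 0.7041 / √2 = 0.7041 / 1.41421 = 0.4979 ≈ 0.50.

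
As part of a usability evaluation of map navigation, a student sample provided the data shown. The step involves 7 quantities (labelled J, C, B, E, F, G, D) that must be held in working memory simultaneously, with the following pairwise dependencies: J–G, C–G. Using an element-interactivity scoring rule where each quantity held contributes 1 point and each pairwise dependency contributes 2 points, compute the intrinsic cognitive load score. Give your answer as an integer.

11

Count of quantities held simultaneously: 7.
Count of pairwise dependencies listed: 2.
Element contribution: 7 × 1 = 7.
Interaction contribution: 2 × 2 = 4.
Intrinsic load = 7 + 4 = 11.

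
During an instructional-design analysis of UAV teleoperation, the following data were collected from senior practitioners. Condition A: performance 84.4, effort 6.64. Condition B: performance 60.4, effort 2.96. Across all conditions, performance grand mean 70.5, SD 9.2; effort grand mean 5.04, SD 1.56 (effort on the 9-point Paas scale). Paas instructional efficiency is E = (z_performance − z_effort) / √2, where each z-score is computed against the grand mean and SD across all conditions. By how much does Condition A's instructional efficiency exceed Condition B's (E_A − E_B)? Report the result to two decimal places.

Condition A: z_P = (84.4 − 70.5)/9.2 = 1.5109; z_E = (6.64 − 5.04)/1.56 = 1.0256; E_A = (1.5109 − 1.0256)/√2 = 0.3432.
Condition B: z_P = (60.4 − 70.5)/9.2 = -1.0978; z_E = (2.96 − 5.04)/1.56 = -1.3333; E_B = (-1.0978 − (-1.3333))/√2 = 0.1665.
E_A − E_B = 0.3432 − 0.1665 = 0.1767 ≈ 0.18.

0.18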